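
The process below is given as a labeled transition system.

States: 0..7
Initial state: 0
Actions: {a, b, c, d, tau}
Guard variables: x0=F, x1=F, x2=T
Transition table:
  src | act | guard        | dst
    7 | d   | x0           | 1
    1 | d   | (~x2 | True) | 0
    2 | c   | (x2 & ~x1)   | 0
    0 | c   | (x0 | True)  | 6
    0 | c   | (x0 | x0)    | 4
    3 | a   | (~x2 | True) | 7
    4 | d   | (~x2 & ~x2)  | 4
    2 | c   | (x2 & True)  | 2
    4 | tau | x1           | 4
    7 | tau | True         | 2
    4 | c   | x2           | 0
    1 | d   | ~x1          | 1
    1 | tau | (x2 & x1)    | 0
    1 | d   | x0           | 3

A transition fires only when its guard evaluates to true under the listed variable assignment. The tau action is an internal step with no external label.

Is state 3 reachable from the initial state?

Answer: UNREACHABLE

Analysis:
Guard filter leaves 8 enabled edge(s).
depth 0: {0}
depth 1: {6}  now seen {0,6}
Reach set: {0,6}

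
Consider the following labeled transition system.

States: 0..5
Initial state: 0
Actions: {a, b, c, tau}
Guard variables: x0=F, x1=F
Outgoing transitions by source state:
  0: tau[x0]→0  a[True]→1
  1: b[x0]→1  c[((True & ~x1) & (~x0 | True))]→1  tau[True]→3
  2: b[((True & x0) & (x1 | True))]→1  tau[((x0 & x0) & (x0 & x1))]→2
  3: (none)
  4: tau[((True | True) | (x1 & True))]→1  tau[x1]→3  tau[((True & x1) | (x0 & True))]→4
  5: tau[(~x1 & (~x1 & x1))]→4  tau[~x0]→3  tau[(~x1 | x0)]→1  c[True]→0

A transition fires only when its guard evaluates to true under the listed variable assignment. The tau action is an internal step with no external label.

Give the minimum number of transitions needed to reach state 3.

BFS to 3:
  L0 = {0}
  L1 = {1}
  L2 = {3}
3 enters at depth 2; path a·tau

Answer: 2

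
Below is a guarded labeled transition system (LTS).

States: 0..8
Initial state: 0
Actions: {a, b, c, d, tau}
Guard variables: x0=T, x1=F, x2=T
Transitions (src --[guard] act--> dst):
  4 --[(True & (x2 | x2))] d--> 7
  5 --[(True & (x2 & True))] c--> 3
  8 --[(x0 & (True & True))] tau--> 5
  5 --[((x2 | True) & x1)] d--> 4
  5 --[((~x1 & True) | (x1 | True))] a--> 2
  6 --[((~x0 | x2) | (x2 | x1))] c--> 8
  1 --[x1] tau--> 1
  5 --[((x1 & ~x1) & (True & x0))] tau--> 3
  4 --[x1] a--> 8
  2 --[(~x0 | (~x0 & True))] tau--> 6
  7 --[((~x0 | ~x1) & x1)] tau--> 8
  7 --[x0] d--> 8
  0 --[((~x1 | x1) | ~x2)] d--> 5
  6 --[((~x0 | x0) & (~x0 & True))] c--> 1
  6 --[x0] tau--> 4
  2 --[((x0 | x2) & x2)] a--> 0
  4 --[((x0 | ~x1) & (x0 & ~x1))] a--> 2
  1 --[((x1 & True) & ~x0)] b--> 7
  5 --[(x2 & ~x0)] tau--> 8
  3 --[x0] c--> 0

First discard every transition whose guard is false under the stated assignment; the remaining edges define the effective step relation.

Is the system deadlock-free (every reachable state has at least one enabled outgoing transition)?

Answer: DEADLOCK-FREE

Analysis:
Reachable = {0,2,3,5}
  0: d→5  [1 out]
  2: a→0  [1 out]
  3: c→0  [1 out]
  5: a→2  c→3  [2 out]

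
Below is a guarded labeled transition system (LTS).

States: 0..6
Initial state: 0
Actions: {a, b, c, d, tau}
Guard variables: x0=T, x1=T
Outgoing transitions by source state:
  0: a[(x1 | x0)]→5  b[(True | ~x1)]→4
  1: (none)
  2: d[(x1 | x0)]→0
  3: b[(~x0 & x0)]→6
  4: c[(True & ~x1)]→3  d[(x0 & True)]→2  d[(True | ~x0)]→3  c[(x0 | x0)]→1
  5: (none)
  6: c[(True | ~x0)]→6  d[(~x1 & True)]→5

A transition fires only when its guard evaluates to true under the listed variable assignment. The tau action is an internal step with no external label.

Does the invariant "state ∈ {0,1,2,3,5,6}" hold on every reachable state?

Safe = {0,1,2,3,5,6}
R = {0,1,2,3,4,5}
  0: safe
  1: safe
  2: safe
  3: safe
  4: VIOLATES
  5: safe
reach 4 via b — violates

Answer: INVARIANT VIOLATED at state 4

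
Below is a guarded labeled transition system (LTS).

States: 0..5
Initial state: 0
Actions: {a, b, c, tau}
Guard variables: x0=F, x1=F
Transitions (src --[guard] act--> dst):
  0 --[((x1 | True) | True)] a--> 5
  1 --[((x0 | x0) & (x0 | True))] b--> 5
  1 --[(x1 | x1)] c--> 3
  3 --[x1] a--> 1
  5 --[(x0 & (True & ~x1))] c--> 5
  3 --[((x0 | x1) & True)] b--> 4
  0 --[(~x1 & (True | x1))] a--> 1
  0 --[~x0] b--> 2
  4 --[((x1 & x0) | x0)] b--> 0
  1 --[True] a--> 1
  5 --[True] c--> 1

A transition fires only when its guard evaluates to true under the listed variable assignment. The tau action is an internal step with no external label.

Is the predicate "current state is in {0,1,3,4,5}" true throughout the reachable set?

Answer: INVARIANT VIOLATED at state 2

Working:
Inv-set: {0,1,3,4,5}
R = {0,1,2,5}
  0: ok
  1: ok
  2: VIOLATES
  5: ok
reach 2 via b — violates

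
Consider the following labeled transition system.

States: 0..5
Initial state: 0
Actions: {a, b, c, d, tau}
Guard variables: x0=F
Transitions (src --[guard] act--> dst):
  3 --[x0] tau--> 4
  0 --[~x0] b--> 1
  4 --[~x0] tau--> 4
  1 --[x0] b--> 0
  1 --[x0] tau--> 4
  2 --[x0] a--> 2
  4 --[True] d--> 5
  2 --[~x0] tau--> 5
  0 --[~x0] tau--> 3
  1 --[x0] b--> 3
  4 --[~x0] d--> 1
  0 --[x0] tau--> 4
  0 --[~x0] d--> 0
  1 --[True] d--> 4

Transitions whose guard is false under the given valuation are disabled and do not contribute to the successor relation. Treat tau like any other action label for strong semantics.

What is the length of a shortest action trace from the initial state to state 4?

Answer: 2

Working:
Layered search for 4:
  depth 0: {0}
  depth 1: {1,3}
  depth 2: {4}
depth(4)=2, e.g. b·d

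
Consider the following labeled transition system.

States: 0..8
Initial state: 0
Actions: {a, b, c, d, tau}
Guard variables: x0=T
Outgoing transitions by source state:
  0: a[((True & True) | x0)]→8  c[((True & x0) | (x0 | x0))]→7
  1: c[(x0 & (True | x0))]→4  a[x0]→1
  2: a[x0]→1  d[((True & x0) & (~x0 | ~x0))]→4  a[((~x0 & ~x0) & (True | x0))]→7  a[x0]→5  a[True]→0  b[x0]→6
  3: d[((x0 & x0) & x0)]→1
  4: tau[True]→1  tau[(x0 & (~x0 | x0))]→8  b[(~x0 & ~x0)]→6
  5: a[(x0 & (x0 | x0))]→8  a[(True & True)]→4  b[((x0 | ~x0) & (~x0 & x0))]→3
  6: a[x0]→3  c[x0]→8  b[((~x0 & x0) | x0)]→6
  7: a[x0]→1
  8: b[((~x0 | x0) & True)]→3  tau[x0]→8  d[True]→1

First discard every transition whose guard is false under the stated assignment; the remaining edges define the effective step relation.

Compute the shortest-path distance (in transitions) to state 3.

Answer: 2

Analysis:
BFS to 3:
  Layer 0: {0}
  Layer 1: {7,8}
  Layer 2: {1,3}
depth(3)=2, e.g. a·b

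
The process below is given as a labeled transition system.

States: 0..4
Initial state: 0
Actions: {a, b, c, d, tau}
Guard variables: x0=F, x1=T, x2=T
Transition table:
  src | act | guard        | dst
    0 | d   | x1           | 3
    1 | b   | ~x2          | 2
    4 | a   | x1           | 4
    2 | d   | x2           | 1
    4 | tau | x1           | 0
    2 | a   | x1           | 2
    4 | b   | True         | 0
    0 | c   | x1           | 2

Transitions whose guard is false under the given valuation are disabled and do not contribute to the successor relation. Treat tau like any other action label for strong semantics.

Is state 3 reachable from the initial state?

After dropping false guards: 7 live edges.
depth 0: {0}
depth 1: {2,3}  total {0,2,3}
depth 2: {1}  total {0,1,2,3}
R = {0,1,2,3}
witness 3: d

Answer: REACHABLE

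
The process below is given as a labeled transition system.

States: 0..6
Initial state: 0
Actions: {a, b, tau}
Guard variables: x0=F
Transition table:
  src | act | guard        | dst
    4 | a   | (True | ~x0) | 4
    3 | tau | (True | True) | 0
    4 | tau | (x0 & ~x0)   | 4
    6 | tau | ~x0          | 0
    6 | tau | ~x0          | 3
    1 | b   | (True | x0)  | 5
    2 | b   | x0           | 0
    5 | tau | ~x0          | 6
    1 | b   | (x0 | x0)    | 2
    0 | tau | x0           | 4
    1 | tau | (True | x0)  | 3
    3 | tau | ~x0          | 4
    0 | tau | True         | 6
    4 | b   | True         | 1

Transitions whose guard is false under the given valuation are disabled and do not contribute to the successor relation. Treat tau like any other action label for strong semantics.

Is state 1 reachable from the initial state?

Answer: REACHABLE

Trace:
Guard filter leaves 10 enabled edge(s).
L0 = {0}
L1 = {6}  cumulative {0,6}
L2 = {3}  cumulative {0,3,6}
L3 = {4}  cumulative {0,3,4,6}
L4 = {1}  cumulative {0,1,3,4,6}
L5 = {5}  cumulative {0,1,3,4,5,6}
R = {0,1,3,4,5,6}
Path to 1: tau·tau·tau·b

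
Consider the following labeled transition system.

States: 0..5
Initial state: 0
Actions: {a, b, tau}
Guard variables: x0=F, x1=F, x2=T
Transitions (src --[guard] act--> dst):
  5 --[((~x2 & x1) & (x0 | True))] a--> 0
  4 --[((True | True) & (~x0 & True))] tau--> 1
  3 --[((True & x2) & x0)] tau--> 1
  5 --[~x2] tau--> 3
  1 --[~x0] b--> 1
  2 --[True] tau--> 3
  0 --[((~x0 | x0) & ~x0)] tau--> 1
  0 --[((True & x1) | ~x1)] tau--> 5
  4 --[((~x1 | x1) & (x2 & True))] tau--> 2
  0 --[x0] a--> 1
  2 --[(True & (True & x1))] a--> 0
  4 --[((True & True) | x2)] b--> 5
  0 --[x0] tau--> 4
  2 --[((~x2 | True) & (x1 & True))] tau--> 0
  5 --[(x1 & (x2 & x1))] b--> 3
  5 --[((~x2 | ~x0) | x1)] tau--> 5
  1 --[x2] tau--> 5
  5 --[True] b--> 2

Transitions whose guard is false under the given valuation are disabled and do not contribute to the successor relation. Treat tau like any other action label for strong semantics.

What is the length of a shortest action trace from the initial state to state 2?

Answer: 2

Trace:
BFS to 2:
  Layer 0: {0}
  Layer 1: {1,5}
  Layer 2: {2}
depth(2)=2, e.g. tau·b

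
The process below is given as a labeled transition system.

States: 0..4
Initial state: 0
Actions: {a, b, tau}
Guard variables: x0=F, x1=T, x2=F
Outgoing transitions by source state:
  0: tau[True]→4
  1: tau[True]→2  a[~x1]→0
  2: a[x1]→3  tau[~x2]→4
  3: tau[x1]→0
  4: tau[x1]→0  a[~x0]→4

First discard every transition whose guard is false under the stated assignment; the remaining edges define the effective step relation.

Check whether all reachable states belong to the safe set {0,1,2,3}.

Answer: INVARIANT VIOLATED at state 4

Analysis:
Safe = {0,1,2,3}
Reach set: {0,4}
  0: ok
  4: VIOLATES
reach 4 via tau — violates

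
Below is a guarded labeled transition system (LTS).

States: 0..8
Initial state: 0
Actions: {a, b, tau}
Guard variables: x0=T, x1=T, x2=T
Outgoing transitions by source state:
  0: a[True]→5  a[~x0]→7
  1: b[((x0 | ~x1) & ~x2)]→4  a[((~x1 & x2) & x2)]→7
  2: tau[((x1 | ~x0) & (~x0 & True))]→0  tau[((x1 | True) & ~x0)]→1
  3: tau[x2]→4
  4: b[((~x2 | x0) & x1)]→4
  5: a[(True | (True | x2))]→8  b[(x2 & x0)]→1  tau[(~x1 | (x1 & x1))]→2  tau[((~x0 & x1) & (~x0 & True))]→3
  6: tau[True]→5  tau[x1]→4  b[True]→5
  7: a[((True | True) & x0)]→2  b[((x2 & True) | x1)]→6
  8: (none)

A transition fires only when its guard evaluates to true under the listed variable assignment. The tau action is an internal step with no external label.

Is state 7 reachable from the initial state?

Answer: UNREACHABLE

Working:
After dropping false guards: 11 live edges.
Layer 0: {0}
Layer 1: {5}  now seen {0,5}
Layer 2: {1,2,8}  now seen {0,1,2,5,8}
Reach set: {0,1,2,5,8}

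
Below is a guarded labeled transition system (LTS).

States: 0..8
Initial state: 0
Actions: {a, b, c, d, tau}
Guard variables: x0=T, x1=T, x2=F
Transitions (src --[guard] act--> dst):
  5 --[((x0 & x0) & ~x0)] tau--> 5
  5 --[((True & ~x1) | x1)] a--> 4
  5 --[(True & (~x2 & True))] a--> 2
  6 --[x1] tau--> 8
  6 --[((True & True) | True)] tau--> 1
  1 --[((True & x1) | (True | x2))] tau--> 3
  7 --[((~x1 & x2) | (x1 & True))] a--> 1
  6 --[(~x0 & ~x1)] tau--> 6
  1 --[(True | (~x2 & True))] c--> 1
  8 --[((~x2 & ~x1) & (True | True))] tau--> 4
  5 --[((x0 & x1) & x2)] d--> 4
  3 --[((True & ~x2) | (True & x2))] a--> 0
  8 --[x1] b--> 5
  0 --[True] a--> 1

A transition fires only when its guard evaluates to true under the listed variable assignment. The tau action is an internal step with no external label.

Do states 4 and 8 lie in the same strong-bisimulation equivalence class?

Answer: NOT BISIMILAR

Trace:
Bisimulation quotient by refinement:
  round 0: {{0,1,2,3,4,5,6,7,8}}
  round 1: {{0,3,5,7},{1},{2,4},{6},{8}}
  round 2: {{0,7},{1},{2,4},{3},{5},{6},{8}}
stable after 3 split(s): 7 block(s)
[4]={2,4}  [8]={8}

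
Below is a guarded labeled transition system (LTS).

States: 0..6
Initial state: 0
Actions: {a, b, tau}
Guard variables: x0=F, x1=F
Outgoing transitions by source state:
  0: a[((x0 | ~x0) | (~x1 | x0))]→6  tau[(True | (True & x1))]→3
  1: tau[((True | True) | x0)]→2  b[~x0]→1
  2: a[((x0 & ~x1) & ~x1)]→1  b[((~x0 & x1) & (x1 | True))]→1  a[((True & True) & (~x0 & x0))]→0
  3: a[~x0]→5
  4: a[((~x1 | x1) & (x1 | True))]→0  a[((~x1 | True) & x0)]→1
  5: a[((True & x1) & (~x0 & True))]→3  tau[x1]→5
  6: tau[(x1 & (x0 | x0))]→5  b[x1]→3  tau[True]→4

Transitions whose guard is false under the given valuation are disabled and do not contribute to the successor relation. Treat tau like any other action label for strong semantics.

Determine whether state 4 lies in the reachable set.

After dropping false guards: 7 live edges.
Layer 0: {0}
Layer 1: {3,6}  cumulative {0,3,6}
Layer 2: {4,5}  cumulative {0,3,4,5,6}
R = {0,3,4,5,6}
trace reaching 4: a·tau

Answer: REACHABLE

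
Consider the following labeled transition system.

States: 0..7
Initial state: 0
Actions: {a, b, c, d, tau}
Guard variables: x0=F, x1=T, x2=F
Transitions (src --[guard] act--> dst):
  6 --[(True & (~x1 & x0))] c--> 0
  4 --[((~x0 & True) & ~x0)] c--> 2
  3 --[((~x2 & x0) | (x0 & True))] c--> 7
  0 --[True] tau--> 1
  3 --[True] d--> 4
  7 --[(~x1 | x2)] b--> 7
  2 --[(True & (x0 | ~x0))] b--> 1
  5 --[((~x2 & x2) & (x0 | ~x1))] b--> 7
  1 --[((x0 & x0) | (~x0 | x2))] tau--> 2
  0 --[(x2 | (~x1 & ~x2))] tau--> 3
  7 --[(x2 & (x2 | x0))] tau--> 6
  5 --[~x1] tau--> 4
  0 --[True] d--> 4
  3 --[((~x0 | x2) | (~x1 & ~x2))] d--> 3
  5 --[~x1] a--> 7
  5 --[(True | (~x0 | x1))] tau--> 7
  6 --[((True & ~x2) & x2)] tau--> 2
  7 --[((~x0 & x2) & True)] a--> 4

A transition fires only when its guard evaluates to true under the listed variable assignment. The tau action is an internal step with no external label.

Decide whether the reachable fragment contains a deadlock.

Answer: DEADLOCK-FREE

Trace:
Reachable = {0,1,2,4}
  0: d→4  tau→1  [deg 2]
  1: tau→2  [deg 1]
  2: b→1  [deg 1]
  4: c→2  [deg 1]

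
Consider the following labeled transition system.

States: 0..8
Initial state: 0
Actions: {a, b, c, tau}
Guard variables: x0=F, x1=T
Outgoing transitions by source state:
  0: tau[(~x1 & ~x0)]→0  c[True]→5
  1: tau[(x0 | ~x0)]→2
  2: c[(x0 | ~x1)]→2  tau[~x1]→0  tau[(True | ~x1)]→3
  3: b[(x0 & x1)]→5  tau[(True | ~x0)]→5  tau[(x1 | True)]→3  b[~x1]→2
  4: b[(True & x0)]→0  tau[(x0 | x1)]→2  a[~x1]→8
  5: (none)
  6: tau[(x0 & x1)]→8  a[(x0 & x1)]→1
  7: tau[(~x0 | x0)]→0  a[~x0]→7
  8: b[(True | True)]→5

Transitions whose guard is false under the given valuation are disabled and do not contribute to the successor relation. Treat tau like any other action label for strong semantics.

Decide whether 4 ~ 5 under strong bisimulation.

Bisimulation quotient by refinement:
  P[0] = {{0,1,2,3,4,5,6,7,8}}
  P[1] = {{0},{1,2,3,4},{5,6},{7},{8}}
  P[2] = {{0},{1,2,4},{3},{5,6},{7},{8}}
  P[3] = {{0},{1,4},{2},{3},{5,6},{7},{8}}
stable after 4 split(s): 7 block(s)
[4]={1,4}  [5]={5,6}

Answer: NOT BISIMILAR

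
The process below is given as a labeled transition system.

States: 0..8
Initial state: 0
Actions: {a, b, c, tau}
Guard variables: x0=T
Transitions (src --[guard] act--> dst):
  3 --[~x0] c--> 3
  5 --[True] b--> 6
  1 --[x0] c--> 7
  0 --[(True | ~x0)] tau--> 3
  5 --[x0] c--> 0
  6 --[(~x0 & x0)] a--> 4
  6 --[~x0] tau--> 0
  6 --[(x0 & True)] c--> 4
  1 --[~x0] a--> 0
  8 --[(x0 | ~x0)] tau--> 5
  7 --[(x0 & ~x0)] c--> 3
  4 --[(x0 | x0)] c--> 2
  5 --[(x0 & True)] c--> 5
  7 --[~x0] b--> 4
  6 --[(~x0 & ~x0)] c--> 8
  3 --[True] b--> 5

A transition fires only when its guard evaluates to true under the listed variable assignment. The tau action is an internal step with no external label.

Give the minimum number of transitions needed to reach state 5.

Layered search for 5:
  Layer 0: {0}
  Layer 1: {3}
  Layer 2: {5}
5 enters at depth 2; path tau·b

Answer: 2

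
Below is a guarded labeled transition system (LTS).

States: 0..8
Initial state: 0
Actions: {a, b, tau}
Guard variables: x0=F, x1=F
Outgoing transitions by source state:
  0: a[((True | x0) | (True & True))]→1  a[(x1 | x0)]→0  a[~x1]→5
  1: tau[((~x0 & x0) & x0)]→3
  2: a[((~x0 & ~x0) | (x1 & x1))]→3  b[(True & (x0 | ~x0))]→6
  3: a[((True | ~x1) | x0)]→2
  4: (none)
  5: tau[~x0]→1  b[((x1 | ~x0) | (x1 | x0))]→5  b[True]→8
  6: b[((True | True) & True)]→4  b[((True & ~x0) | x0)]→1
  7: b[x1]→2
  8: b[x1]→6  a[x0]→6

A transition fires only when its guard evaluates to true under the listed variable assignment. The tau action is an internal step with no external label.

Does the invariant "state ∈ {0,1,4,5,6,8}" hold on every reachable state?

Safe = {0,1,4,5,6,8}
R = {0,1,5,8}
  0: ok
  1: ok
  5: ok
  8: ok

Answer: INVARIANT HOLDS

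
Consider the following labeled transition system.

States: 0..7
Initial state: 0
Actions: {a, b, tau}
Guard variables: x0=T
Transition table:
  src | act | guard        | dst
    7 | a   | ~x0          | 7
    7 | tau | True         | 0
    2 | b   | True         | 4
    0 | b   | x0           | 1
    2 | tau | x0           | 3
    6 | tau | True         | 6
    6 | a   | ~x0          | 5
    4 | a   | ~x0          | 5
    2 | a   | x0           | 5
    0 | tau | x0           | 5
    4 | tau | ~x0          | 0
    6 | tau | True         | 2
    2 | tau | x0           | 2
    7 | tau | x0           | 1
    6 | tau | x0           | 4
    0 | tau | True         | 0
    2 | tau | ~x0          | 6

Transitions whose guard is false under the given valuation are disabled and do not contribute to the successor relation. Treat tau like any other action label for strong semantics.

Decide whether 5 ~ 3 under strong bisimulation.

Compute ~ classes (split until stable):
  π0 = {{0,1,2,3,4,5,6,7}}
  π1 = {{0},{1,3,4,5},{2},{6,7}}
  π2 = {{0},{1,3,4,5},{2},{6},{7}}
Fixed point at round 3; 5 class(es).
5∈{1,3,4,5}, 3∈{1,3,4,5}

Answer: BISIMILAR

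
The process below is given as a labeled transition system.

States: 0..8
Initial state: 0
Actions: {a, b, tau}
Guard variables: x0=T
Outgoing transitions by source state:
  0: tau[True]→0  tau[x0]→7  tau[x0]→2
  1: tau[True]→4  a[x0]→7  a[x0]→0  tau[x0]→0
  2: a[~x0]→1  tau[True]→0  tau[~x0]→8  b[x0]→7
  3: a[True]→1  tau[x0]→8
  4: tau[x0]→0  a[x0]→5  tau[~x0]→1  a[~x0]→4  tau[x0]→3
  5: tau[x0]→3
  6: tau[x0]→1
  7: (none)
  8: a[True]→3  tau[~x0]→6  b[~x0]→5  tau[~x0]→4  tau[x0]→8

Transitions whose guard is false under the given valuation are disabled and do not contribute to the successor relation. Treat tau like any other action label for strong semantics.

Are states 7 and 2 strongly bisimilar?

Answer: NOT BISIMILAR

Trace:
Refine partition for ~:
  π0 = {{0,1,2,3,4,5,6,7,8}}
  π1 = {{0,5,6},{1,3,4,8},{2},{7}}
  π2 = {{0},{1},{2},{3,8},{4},{5,6},{7}}
  π3 = {{0},{1},{2},{3},{4},{5},{6},{7},{8}}
9 equivalence class(es) (converged in 4)
class of 7: {7}; class of 2: {2}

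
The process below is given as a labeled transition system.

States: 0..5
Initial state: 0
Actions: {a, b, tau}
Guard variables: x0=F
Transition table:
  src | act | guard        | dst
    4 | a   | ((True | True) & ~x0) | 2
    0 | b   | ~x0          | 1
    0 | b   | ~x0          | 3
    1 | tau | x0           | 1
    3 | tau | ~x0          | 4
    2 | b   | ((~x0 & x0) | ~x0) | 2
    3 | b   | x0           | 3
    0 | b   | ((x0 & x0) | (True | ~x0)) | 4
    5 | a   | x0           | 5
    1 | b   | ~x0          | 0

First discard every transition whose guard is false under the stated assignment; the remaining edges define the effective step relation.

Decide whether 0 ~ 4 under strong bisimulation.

Answer: NOT BISIMILAR

Analysis:
Refine partition for ~:
  P[0] = {{0,1,2,3,4,5}}
  P[1] = {{0,1,2},{3},{4},{5}}
  P[2] = {{0},{1,2},{3},{4},{5}}
  P[3] = {{0},{1},{2},{3},{4},{5}}
6 equivalence class(es) (converged in 4)
[0]={0}  [4]={4}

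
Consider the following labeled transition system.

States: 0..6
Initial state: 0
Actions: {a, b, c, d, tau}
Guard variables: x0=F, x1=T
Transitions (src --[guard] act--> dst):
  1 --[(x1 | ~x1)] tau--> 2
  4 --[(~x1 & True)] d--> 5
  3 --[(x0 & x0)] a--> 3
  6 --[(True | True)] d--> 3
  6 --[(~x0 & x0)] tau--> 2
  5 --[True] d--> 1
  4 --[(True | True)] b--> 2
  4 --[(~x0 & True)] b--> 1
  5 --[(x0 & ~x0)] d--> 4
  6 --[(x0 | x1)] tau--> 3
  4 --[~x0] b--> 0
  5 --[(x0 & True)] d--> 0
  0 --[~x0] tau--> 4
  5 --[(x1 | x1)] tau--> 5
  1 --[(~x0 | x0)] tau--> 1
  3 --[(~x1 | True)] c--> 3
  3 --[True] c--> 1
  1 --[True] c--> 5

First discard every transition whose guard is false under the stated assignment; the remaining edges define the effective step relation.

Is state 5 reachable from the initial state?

Answer: REACHABLE

Working:
Guard filter leaves 13 enabled edge(s).
depth 0: {0}
depth 1: {4}  now seen {0,4}
depth 2: {1,2}  now seen {0,1,2,4}
depth 3: {5}  now seen {0,1,2,4,5}
Reach set: {0,1,2,4,5}
Path to 5: tau·b·c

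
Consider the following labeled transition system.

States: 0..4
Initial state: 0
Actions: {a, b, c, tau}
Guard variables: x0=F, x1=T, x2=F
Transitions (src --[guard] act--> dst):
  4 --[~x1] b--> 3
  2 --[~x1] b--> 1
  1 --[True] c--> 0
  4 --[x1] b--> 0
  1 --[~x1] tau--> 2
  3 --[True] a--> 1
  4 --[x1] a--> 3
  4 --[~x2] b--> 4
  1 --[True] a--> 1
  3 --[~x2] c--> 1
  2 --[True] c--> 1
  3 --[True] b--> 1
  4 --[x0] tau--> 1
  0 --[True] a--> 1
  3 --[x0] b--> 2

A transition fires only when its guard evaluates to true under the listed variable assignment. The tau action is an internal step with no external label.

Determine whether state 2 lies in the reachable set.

Answer: UNREACHABLE

Working:
Guard filter leaves 10 enabled edge(s).
Layer 0: {0}
Layer 1: {1}  cumulative {0,1}
Reach set: {0,1}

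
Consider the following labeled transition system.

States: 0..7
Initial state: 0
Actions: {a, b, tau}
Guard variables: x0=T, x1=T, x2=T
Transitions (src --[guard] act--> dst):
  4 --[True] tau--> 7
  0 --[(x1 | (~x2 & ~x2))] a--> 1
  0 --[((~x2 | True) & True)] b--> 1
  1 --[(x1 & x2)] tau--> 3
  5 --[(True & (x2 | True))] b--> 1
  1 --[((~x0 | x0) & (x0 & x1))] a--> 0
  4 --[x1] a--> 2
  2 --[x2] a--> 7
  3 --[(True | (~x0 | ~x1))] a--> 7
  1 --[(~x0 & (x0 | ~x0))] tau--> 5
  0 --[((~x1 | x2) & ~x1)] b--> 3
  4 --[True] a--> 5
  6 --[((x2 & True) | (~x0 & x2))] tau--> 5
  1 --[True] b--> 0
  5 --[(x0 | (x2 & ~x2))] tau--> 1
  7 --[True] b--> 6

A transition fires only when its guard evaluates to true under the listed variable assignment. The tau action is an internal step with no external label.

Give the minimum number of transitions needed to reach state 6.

Answer: 4

Trace:
Layered search for 6:
  L0 = {0}
  L1 = {1}
  L2 = {3}
  L3 = {7}
  L4 = {6}
6 enters at depth 4; path a·tau·a·b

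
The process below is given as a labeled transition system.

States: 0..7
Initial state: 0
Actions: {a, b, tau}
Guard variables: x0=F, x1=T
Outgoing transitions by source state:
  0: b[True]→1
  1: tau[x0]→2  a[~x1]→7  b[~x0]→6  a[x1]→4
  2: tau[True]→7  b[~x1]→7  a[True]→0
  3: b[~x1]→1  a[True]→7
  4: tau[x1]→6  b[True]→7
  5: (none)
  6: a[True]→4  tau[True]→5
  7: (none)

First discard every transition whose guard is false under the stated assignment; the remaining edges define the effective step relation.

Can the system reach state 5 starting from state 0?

Guard filter leaves 10 enabled edge(s).
Layer 0: {0}
Layer 1: {1}  now seen {0,1}
Layer 2: {4,6}  now seen {0,1,4,6}
Layer 3: {5,7}  now seen {0,1,4,5,6,7}
R = {0,1,4,5,6,7}
Path to 5: b·b·tau

Answer: REACHABLE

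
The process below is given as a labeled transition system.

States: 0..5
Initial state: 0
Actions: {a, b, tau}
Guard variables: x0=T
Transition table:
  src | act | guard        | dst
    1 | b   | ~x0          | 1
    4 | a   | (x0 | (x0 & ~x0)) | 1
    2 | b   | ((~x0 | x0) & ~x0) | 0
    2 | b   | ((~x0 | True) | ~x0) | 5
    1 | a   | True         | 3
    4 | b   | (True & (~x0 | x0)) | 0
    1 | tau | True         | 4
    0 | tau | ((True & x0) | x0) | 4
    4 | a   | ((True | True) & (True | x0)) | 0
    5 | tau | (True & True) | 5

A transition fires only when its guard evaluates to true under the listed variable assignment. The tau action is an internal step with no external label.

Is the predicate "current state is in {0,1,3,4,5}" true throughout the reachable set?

Allowed set {0,1,3,4,5}
Reach set: {0,1,3,4}
  0: ok
  1: ok
  3: ok
  4: ok

Answer: INVARIANT HOLDS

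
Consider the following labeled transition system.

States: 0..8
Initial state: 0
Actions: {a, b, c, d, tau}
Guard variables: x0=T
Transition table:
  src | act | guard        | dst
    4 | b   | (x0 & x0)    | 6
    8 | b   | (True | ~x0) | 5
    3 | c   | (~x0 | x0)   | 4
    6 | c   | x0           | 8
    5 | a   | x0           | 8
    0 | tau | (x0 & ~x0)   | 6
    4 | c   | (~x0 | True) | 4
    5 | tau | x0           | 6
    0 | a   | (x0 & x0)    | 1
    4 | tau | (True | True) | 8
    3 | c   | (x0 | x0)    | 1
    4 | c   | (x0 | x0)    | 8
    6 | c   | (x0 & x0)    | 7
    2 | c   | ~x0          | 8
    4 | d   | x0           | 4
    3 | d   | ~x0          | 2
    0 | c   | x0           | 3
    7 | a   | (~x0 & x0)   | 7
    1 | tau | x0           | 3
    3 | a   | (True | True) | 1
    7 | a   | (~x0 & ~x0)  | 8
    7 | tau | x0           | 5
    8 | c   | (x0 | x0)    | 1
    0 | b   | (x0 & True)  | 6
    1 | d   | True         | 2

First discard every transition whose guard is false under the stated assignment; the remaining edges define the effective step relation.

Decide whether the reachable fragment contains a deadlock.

Answer: DEADLOCK at state 2

Trace:
Reach set: {0,1,2,3,4,5,6,7,8}
  0: a→1  b→6  c→3  [3 exit(s)]
  1: d→2  tau→3  [2 exit(s)]
  2: ∅  [deadlock]
  3: a→1  c→1  c→4  [3 exit(s)]
  4: b→6  c→4  c→8  d→4  tau→8  [5 exit(s)]
  5: a→8  tau→6  [2 exit(s)]
  6: c→7  c→8  [2 exit(s)]
  7: tau→5  [1 exit(s)]
  8: b→5  c→1  [2 exit(s)]
witness 2: a·d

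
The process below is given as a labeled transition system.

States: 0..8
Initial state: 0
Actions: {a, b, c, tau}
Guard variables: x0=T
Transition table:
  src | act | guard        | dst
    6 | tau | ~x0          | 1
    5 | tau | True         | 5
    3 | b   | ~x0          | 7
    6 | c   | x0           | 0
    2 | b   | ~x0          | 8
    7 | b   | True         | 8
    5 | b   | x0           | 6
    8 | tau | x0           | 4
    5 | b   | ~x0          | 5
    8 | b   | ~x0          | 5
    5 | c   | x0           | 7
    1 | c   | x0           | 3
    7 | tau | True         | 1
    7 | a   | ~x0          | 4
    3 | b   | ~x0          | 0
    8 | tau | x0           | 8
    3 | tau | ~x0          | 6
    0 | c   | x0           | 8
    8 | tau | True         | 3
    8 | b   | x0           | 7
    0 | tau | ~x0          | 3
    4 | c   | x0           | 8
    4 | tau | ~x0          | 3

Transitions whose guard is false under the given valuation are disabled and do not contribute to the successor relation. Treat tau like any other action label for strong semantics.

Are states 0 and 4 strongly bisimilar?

Compute ~ classes (split until stable):
  π0 = {{0,1,2,3,4,5,6,7,8}}
  π1 = {{0,1,4,6},{2,3},{5},{7,8}}
  π2 = {{0,4},{1},{2,3},{5},{6},{7},{8}}
stable after 3 split(s): 7 block(s)
class of 0: {0,4}; class of 4: {0,4}

Answer: BISIMILAR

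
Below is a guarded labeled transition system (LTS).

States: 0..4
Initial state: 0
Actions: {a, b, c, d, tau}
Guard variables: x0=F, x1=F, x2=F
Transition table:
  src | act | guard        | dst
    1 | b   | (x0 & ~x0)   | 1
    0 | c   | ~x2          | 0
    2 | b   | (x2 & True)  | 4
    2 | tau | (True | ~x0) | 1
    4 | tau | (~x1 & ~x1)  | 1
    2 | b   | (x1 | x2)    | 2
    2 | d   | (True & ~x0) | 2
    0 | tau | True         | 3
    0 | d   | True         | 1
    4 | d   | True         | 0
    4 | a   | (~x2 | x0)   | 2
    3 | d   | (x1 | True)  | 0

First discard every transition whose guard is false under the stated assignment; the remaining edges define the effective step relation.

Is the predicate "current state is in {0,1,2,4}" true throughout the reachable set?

Answer: INVARIANT VIOLATED at state 3

Working:
Inv-set: {0,1,2,4}
R = {0,1,3}
  0: ok
  1: ok
  3: VIOLATES
witness against invariant: tau → 3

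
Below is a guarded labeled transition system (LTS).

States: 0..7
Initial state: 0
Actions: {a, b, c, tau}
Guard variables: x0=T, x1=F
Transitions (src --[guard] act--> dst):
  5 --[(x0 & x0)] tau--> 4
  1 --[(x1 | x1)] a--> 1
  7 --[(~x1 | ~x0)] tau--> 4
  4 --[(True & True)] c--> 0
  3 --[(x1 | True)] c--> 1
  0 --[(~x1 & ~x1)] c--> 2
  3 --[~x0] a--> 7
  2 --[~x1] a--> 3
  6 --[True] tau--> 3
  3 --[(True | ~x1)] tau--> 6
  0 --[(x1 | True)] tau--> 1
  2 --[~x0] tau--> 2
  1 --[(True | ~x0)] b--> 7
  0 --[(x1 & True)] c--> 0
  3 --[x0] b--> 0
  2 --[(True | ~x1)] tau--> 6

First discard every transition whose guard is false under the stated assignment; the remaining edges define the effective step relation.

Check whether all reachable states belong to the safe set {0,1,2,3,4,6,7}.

Allowed set {0,1,2,3,4,6,7}
Reach set: {0,1,2,3,4,6,7}
  0: ok
  1: ok
  2: ok
  3: ok
  4: ok
  6: ok
  7: ok

Answer: INVARIANT HOLDS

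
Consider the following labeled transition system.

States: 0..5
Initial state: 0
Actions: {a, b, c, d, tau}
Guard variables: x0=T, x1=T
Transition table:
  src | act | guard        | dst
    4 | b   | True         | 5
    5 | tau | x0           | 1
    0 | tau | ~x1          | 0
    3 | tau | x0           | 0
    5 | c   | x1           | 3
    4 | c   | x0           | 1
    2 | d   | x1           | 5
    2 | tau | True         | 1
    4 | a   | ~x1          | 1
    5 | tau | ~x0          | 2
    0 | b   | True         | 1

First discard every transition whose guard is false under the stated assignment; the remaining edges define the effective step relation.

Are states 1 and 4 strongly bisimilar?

Compute ~ classes (split until stable):
  round 0: {{0,1,2,3,4,5}}
  round 1: {{0},{1},{2},{3},{4},{5}}
stable after 2 split(s): 6 block(s)
1∈{1}, 4∈{4}

Answer: NOT BISIMILAR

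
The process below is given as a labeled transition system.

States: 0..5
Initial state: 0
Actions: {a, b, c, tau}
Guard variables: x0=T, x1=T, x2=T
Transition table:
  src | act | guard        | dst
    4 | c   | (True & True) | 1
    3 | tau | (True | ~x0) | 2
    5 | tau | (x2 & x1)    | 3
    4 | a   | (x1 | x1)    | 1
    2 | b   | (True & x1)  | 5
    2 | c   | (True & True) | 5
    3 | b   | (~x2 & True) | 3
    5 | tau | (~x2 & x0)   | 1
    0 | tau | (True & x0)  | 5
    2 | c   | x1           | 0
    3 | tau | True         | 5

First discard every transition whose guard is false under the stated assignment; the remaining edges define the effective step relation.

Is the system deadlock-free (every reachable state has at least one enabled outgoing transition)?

Reach set: {0,2,3,5}
  0: tau→5  [deg 1]
  2: b→5  c→0  c→5  [deg 3]
  3: tau→2  tau→5  [deg 2]
  5: tau→3  [deg 1]

Answer: DEADLOCK-FREE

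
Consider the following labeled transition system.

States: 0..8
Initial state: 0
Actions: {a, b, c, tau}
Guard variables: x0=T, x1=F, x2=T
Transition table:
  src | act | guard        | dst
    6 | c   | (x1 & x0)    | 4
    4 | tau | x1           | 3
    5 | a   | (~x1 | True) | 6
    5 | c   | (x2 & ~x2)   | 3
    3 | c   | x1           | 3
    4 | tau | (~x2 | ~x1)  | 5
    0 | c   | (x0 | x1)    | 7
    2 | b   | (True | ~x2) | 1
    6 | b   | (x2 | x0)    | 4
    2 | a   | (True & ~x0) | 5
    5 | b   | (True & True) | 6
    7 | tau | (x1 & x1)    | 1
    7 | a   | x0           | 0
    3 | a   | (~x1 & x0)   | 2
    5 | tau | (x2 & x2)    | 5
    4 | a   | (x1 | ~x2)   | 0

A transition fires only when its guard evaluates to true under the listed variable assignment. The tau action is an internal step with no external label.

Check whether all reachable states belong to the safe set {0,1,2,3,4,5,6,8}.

Answer: INVARIANT VIOLATED at state 7

Working:
Safe = {0,1,2,3,4,5,6,8}
R = {0,7}
  0: ✓
  7: ✗ unsafe
counterexample path to 7: c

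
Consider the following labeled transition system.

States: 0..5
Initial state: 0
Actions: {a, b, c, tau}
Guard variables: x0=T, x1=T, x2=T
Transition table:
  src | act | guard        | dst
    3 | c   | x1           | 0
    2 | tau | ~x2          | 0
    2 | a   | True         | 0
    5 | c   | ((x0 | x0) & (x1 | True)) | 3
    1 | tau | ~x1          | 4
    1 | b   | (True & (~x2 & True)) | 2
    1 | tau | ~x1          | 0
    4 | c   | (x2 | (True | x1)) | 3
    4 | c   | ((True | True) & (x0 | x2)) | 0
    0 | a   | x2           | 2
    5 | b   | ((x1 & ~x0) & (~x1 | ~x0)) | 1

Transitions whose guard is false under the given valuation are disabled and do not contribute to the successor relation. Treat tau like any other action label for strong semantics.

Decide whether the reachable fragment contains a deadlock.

Answer: DEADLOCK-FREE

Working:
R = {0,2}
  0: a→2  [deg 1]
  2: a→0  [deg 1]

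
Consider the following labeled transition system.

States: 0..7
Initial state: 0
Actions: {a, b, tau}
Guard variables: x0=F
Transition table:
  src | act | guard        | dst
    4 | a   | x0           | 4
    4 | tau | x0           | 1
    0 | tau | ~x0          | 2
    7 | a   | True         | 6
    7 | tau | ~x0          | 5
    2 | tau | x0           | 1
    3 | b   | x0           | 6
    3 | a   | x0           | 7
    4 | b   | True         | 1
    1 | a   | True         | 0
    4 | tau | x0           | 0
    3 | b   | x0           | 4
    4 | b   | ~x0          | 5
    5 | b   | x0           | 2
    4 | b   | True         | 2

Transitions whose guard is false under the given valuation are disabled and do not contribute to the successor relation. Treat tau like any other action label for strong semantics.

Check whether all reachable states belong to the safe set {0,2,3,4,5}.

Answer: INVARIANT HOLDS

Working:
Allowed set {0,2,3,4,5}
R = {0,2}
  0: ok
  2: ok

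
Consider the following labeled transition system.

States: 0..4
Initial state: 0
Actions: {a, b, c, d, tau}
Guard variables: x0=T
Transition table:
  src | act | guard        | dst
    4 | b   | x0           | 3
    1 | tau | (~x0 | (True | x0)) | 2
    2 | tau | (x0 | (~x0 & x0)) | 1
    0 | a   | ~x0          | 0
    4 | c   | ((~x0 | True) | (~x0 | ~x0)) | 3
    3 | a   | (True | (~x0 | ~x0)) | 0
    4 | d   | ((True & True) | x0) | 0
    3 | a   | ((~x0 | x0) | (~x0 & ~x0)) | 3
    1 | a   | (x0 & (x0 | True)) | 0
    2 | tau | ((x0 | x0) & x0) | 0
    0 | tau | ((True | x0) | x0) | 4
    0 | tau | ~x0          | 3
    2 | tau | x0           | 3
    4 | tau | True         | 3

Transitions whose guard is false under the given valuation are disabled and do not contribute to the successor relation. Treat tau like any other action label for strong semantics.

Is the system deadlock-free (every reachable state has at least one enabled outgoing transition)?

Reach set: {0,3,4}
  0: tau→4  [1 out]
  3: a→0  a→3  [2 out]
  4: b→3  c→3  d→0  tau→3  [4 out]

Answer: DEADLOCK-FREE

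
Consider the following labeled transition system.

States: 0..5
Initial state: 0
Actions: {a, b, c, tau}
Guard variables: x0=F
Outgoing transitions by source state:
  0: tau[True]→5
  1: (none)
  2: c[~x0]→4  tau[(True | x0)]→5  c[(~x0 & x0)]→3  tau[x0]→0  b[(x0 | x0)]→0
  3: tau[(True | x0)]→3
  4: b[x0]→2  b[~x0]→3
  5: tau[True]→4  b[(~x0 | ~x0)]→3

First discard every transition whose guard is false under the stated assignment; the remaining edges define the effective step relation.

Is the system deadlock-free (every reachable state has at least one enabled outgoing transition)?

Reach set: {0,3,4,5}
  0: tau→5  [1 out]
  3: tau→3  [1 out]
  4: b→3  [1 out]
  5: b→3  tau→4  [2 out]

Answer: DEADLOCK-FREE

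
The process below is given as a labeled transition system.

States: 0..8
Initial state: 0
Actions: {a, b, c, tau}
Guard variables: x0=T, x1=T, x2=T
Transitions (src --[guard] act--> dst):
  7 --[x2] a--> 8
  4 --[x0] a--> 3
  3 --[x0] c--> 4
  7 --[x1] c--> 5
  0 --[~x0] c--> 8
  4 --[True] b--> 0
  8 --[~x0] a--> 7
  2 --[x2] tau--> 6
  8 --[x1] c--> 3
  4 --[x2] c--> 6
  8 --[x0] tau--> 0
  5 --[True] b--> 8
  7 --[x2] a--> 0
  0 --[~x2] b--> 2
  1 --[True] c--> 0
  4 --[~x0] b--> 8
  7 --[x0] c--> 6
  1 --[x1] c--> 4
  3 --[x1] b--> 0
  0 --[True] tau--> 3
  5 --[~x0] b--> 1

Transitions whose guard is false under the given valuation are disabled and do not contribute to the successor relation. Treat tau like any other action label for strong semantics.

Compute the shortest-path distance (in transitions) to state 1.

Layered search for 1:
  L0 = {0}
  L1 = {3}
  L2 = {4}
  L3 = {6}
1 never appears.

Answer: UNREACHABLE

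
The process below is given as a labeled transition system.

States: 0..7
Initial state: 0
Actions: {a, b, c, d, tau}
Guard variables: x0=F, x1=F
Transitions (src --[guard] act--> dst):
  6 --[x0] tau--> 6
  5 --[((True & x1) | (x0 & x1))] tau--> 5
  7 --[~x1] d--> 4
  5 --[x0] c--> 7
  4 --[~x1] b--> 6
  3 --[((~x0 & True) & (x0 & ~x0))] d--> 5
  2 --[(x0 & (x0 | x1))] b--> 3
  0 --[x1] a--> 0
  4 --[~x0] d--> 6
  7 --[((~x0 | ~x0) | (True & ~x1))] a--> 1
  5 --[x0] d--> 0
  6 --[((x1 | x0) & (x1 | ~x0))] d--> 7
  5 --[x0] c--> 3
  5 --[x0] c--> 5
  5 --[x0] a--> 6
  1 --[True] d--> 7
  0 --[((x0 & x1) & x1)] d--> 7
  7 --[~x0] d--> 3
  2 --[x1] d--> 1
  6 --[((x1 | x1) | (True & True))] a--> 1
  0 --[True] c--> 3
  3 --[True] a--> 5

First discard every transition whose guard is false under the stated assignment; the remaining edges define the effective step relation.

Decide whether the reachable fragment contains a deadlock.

Answer: DEADLOCK at state 5

Working:
R = {0,3,5}
  0: c→3  [1 out]
  3: a→5  [1 out]
  5: ∅  [deadlock]
Path to 5: c·a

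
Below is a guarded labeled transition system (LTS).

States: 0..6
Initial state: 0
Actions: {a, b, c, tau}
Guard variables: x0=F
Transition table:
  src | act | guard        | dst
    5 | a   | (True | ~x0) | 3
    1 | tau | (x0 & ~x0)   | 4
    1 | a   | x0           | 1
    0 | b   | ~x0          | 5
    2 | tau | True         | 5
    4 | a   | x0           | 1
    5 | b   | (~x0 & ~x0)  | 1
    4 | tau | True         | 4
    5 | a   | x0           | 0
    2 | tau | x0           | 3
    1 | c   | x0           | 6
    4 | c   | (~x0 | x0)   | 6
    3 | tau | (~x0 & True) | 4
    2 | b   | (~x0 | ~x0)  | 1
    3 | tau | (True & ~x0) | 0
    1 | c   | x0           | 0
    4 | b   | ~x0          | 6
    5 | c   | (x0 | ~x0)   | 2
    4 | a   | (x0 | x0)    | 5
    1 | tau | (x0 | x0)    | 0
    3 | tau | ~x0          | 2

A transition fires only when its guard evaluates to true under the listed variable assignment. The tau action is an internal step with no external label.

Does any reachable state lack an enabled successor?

Answer: DEADLOCK at state 1

Analysis:
Reachable = {0,1,2,3,4,5,6}
  0: b→5  [deg 1]
  1: ∅  [STUCK]
  2: b→1  tau→5  [deg 2]
  3: tau→0  tau→2  tau→4  [deg 3]
  4: b→6  c→6  tau→4  [deg 3]
  5: a→3  b→1  c→2  [deg 3]
  6: ∅  [STUCK]
Path to 1: b·b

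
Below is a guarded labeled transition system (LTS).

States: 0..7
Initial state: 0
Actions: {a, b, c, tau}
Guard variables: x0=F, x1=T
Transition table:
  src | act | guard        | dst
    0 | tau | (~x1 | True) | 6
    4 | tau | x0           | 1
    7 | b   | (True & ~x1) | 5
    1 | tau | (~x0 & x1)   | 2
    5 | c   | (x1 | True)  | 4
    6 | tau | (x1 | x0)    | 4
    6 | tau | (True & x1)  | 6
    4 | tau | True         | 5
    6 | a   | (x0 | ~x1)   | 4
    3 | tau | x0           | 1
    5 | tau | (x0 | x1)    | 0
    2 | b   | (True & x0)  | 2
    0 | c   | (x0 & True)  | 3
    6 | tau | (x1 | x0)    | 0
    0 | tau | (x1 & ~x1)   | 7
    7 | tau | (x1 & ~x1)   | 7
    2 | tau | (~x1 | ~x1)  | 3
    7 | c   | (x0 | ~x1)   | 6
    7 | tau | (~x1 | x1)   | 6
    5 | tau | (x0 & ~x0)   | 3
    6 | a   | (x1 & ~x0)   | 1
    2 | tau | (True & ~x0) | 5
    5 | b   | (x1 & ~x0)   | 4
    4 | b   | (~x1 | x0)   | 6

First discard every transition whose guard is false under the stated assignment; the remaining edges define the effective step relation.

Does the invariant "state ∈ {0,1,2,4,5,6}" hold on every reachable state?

Inv-set: {0,1,2,4,5,6}
R = {0,1,2,4,5,6}
  0: ✓
  1: ✓
  2: ✓
  4: ✓
  5: ✓
  6: ✓

Answer: INVARIANT HOLDS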